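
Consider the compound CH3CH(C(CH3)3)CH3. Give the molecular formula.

C7H16

Element totals:
  C: 7
  H: 16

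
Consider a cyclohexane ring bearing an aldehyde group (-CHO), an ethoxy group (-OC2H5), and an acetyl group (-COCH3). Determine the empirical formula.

Atom tally by fragment:
  cyclohexane ring core → C:6 H:12
  (− 3 ring H displaced by substituents)
  + CHO → C:1 H:1 O:1
  + OC2H5 → C:2 H:5 O:1
  + COCH3 → C:2 H:3 O:1
Element totals:
  C: 11
  H: 18
  O: 3
Molecular formula: C11H18O3.
gcd of subscripts (11, 18, 3) = 1, so the empirical formula equals the molecular formula.

C11H18O3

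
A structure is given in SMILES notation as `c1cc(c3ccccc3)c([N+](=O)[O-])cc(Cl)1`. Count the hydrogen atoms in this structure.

Atom tally by fragment:
  benzene ring core → C:6 H:6
  (− 3 ring H displaced by substituents)
  + C6H5 → C:6 H:5
  + NO2 → N:1 O:2
  + Cl → Cl:1
Element totals:
  C: 12
  H: 8
  Cl: 1
  N: 1
  O: 2

8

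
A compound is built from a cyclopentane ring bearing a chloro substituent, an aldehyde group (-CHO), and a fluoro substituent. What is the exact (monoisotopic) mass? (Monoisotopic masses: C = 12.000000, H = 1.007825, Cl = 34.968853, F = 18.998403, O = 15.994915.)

Atom tally by fragment:
  cyclopentane ring core → C:5 H:10
  (− 3 ring H displaced by substituents)
  + Cl → Cl:1
  + CHO → C:1 H:1 O:1
  + F → F:1
Element totals:
  C: 6
  H: 8
  Cl: 1
  F: 1
  O: 1
Molecular formula: C6H8ClFO.
  M = 6(12.0) + 8(1.007825) + 34.968853 + 18.998403 + 15.994915
    = 72.000000 + 8.062600 + 34.968853 + 18.998403 + 15.994915 = 150.024771

150.0248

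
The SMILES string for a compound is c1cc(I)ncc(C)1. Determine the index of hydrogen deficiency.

Atom tally by fragment:
  pyridine ring core → C:5 H:5 N:1
  (− 2 ring H displaced by substituents)
  + I → I:1
  + CH3 → C:1 H:3
Element totals:
  C: 6
  H: 6
  I: 1
  N: 1
Molecular formula: C6H6IN.
DoU = (2C + 2 + N − H − X) / 2 = (2·6 + 2 + 1 − 6 − 1) / 2 = 4.

4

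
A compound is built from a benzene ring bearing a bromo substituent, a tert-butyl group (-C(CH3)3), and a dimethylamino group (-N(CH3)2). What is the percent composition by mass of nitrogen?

Atom tally by fragment:
  benzene ring core → C:6 H:6
  (− 3 ring H displaced by substituents)
  + Br → Br:1
  + C(CH3)3 → C:4 H:9
  + N(CH3)2 → N:1 C:2 H:6
Element totals:
  C: 12
  H: 18
  Br: 1
  N: 1
Molecular formula: C12H18BrN.
Molar mass = 256.187 g/mol.
Mass from N: 1 × 14.007 = 14.007 g/mol.
%N = 14.007 / 256.187 × 100 = 5.47%.

5.47%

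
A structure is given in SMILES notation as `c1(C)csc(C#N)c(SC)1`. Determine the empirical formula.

C7H7NS2

Atom tally by fragment:
  thiophene ring core → C:4 H:4 S:1
  (− 3 ring H displaced by substituents)
  + CH3 → C:1 H:3
  + CN → C:1 N:1
  + SCH3 → C:1 H:3 S:1
Element totals:
  C: 7
  H: 7
  N: 1
  S: 2
Molecular formula: C7H7NS2.
gcd of subscripts (7, 7, 1, 2) = 1, so the empirical formula equals the molecular formula.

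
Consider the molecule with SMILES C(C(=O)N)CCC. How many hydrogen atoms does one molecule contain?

11

Atom tally by fragment:
  H2NOCCH2 → C:2 H:4 O:1 N:1
  CH2 → C:1 H:2
  CH2 → C:1 H:2
  CH3 → C:1 H:3
Element totals:
  C: 5
  H: 11
  N: 1
  O: 1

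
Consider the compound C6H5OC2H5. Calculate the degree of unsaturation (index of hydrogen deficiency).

Element totals:
  C: 8
  H: 10
  O: 1
Molecular formula: C8H10O.
DoU = (2C + 2 + N − H − X) / 2 = (2·8 + 2 + 0 − 10 − 0) / 2 = 4.

4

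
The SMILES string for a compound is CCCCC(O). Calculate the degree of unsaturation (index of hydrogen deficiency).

Atom tally by fragment:
  CH3 → C:1 H:3
  CH2 → C:1 H:2
  CH2 → C:1 H:2
  CH2 → C:1 H:2
  CH2OH → C:1 H:3 O:1
Element totals:
  C: 5
  H: 12
  O: 1
Molecular formula: C5H12O.
DoU = (2C + 2 + N − H − X) / 2 = (2·5 + 2 + 0 − 12 − 0) / 2 = 0.

0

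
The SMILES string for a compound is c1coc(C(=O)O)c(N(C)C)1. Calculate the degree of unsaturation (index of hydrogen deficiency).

4

Atom tally by fragment:
  furan ring core → C:4 H:4 O:1
  (− 2 ring H displaced by substituents)
  + COOH → C:1 H:1 O:2
  + N(CH3)2 → N:1 C:2 H:6
Element totals:
  C: 7
  H: 9
  N: 1
  O: 3
Molecular formula: C7H9NO3.
DoU = (2C + 2 + N − H − X) / 2 = (2·7 + 2 + 1 − 9 − 0) / 2 = 4.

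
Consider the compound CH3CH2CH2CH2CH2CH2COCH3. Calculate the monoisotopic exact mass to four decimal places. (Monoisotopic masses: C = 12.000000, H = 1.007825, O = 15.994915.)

Atom tally by fragment:
  CH3 → C:1 H:3
  CH2 → C:1 H:2
  CH2 → C:1 H:2
  CH2 → C:1 H:2
  CH2 → C:1 H:2
  CH2COCH3 → C:3 H:5 O:1
Element totals:
  C: 8
  H: 16
  O: 1
Molecular formula: C8H16O.
  M = 8(12.0) + 16(1.007825) + 15.994915
    = 96.000000 + 16.125200 + 15.994915 = 128.120115

128.1201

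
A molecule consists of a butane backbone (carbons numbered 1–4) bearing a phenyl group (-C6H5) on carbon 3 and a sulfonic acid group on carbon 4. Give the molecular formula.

C10H14O3S

Atom tally by fragment:
  CH3 → C:1 H:3
  CH2 → C:1 H:2
  CH(C6H5) → C:7 H:6
  CH2SO3H → C:1 H:3 S:1 O:3
Element totals:
  C: 10
  H: 14
  O: 3
  S: 1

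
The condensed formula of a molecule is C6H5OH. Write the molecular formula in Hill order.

C6H6O

Element totals:
  C: 6
  H: 6
  O: 1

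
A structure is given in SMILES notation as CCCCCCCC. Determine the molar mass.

Atom tally by fragment:
  CH3 → C:1 H:3
  CH2 → C:1 H:2
  CH2 → C:1 H:2
  CH2 → C:1 H:2
  CH2 → C:1 H:2
  CH2 → C:1 H:2
  CH2 → C:1 H:2
  CH3 → C:1 H:3
Element totals:
  C: 8
  H: 18
Molecular formula: C8H18.
  M = 8(12.011) + 18(1.008)
    = 96.088 + 18.144 = 114.232

114.23 g/mol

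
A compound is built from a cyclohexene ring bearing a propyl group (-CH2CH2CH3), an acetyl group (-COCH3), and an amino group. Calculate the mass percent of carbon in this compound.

72.88%

Atom tally by fragment:
  cyclohexene ring core → C:6 H:10
  (− 3 ring H displaced by substituents)
  + CH2CH2CH3 → C:3 H:7
  + COCH3 → C:2 H:3 O:1
  + NH2 → N:1 H:2
Element totals:
  C: 11
  H: 19
  N: 1
  O: 1
Molecular formula: C11H19NO.
Molar mass = 181.279 g/mol.
Mass from C: 11 × 12.011 = 132.121 g/mol.
%C = 132.121 / 181.279 × 100 = 72.88%.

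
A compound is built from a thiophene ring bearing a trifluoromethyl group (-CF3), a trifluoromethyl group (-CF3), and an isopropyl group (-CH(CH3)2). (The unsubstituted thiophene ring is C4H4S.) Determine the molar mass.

Atom tally by fragment:
  thiophene ring core → C:4 H:4 S:1
  (− 3 ring H displaced by substituents)
  + CF3 → C:1 F:3
  + CF3 → C:1 F:3
  + CH(CH3)2 → C:3 H:7
Element totals:
  C: 9
  H: 8
  F: 6
  S: 1
Molecular formula: C9H8F6S.
  M = 9(12.011) + 8(1.008) + 6(18.998) + 32.06
    = 108.099 + 8.064 + 113.988 + 32.060 = 262.211

262.21 g/mol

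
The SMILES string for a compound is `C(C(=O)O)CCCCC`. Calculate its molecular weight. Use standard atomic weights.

Atom tally by fragment:
  HOOCCH2 → C:2 H:3 O:2
  CH2 → C:1 H:2
  CH2 → C:1 H:2
  CH2 → C:1 H:2
  CH2 → C:1 H:2
  CH3 → C:1 H:3
Element totals:
  C: 7
  H: 14
  O: 2
Molecular formula: C7H14O2.
  M = 7(12.011) + 14(1.008) + 2(15.999)
    = 84.077 + 14.112 + 31.998 = 130.187

130.19 g/mol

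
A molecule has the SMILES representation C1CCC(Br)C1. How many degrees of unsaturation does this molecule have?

1

Atom tally by fragment:
  cyclopentane ring core → C:5 H:10
  (− 1 ring H displaced by substituents)
  + Br → Br:1
Element totals:
  C: 5
  H: 9
  Br: 1
Molecular formula: C5H9Br.
DoU = (2C + 2 + N − H − X) / 2 = (2·5 + 2 + 0 − 9 − 1) / 2 = 1.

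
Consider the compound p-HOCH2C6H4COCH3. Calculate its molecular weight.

Element totals:
  C: 9
  H: 10
  O: 2
Molecular formula: C9H10O2.
  M = 9(12.011) + 10(1.008) + 2(15.999)
    = 108.099 + 10.080 + 31.998 = 150.177

150.18 g/mol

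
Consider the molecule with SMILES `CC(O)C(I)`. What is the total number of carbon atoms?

Atom tally by fragment:
  CH3 → C:1 H:3
  CH(OH) → C:1 H:2 O:1
  CH2I → C:1 H:2 I:1
Element totals:
  C: 3
  H: 7
  I: 1
  O: 1

3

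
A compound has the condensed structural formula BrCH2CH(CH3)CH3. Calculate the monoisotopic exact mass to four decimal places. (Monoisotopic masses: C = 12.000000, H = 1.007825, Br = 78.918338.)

Atom tally by fragment:
  BrCH2 → C:1 H:2 Br:1
  CH(CH3) → C:2 H:4
  CH3 → C:1 H:3
Element totals:
  C: 4
  H: 9
  Br: 1
Molecular formula: C4H9Br.
  M = 4(12.0) + 9(1.007825) + 78.918338
    = 48.000000 + 9.070425 + 78.918338 = 135.988763

135.9888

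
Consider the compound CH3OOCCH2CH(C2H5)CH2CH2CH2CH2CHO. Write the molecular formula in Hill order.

C11H20O3

Element totals:
  C: 11
  H: 20
  O: 3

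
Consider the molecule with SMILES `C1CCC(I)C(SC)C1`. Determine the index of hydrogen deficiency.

Atom tally by fragment:
  cyclohexane ring core → C:6 H:12
  (− 2 ring H displaced by substituents)
  + I → I:1
  + SCH3 → C:1 H:3 S:1
Element totals:
  C: 7
  H: 13
  I: 1
  S: 1
Molecular formula: C7H13IS.
DoU = (2C + 2 + N − H − X) / 2 = (2·7 + 2 + 0 − 13 − 1) / 2 = 1.

1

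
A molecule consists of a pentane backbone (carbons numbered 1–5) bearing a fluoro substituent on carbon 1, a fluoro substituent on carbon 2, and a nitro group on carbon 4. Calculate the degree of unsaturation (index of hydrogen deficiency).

1

Atom tally by fragment:
  FCH2 → C:1 H:2 F:1
  CH(F) → C:1 H:1 F:1
  CH2 → C:1 H:2
  CH(NO2) → C:1 H:1 N:1 O:2
  CH3 → C:1 H:3
Element totals:
  C: 5
  H: 9
  F: 2
  N: 1
  O: 2
Molecular formula: C5H9F2NO2.
DoU = (2C + 2 + N − H − X) / 2 = (2·5 + 2 + 1 − 9 − 2) / 2 = 1.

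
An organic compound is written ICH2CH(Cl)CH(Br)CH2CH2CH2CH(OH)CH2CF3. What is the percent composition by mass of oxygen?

Atom tally by fragment:
  ICH2 → C:1 H:2 I:1
  CH(Cl) → C:1 H:1 Cl:1
  CH(Br) → C:1 H:1 Br:1
  CH2 → C:1 H:2
  CH2 → C:1 H:2
  CH2 → C:1 H:2
  CH(OH) → C:1 H:2 O:1
  CH2CF3 → C:2 H:2 F:3
Element totals:
  C: 9
  H: 14
  Br: 1
  Cl: 1
  F: 3
  I: 1
  O: 1
Molecular formula: C9H14BrClF3IO.
Molar mass = 437.462 g/mol.
Mass from O: 1 × 15.999 = 15.999 g/mol.
%O = 15.999 / 437.462 × 100 = 3.66%.

3.66%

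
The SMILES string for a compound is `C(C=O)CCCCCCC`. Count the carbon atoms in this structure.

Atom tally by fragment:
  OHCCH2 → C:2 H:3 O:1
  CH2 → C:1 H:2
  CH2 → C:1 H:2
  CH2 → C:1 H:2
  CH2 → C:1 H:2
  CH2 → C:1 H:2
  CH2 → C:1 H:2
  CH3 → C:1 H:3
Element totals:
  C: 9
  H: 18
  O: 1

9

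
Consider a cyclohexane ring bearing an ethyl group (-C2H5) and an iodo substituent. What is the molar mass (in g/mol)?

238.11 g/mol

Atom tally by fragment:
  cyclohexane ring core → C:6 H:12
  (− 2 ring H displaced by substituents)
  + C2H5 → C:2 H:5
  + I → I:1
Element totals:
  C: 8
  H: 15
  I: 1
Molecular formula: C8H15I.
  M = 8(12.011) + 15(1.008) + 126.904
    = 96.088 + 15.120 + 126.904 = 238.112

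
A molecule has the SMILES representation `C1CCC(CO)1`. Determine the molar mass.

86.13 g/mol

Atom tally by fragment:
  cyclobutane ring core → C:4 H:8
  (− 1 ring H displaced by substituents)
  + CH2OH → C:1 H:3 O:1
Element totals:
  C: 5
  H: 10
  O: 1
Molecular formula: C5H10O.
  M = 5(12.011) + 10(1.008) + 15.999
    = 60.055 + 10.080 + 15.999 = 86.134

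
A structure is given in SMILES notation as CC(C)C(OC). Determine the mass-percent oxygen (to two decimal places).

18.15%

Atom tally by fragment:
  CH3 → C:1 H:3
  CH(CH3) → C:2 H:4
  CH2OCH3 → C:2 H:5 O:1
Element totals:
  C: 5
  H: 12
  O: 1
Molecular formula: C5H12O.
Molar mass = 88.150 g/mol.
Mass from O: 1 × 15.999 = 15.999 g/mol.
%O = 15.999 / 88.150 × 100 = 18.15%.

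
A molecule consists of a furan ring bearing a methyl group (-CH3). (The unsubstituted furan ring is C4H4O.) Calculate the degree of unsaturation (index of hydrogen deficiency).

3

Atom tally by fragment:
  furan ring core → C:4 H:4 O:1
  (− 1 ring H displaced by substituents)
  + CH3 → C:1 H:3
Element totals:
  C: 5
  H: 6
  O: 1
Molecular formula: C5H6O.
DoU = (2C + 2 + N − H − X) / 2 = (2·5 + 2 + 0 − 6 − 0) / 2 = 3.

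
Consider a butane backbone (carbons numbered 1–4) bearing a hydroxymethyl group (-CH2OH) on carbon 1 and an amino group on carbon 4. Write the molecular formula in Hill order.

Atom tally by fragment:
  HOCH2CH2 → C:2 H:5 O:1
  CH2 → C:1 H:2
  CH2 → C:1 H:2
  CH2NH2 → C:1 H:4 N:1
Element totals:
  C: 5
  H: 13
  N: 1
  O: 1

C5H13NO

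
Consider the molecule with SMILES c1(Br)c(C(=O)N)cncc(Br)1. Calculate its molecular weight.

Atom tally by fragment:
  pyridine ring core → C:5 H:5 N:1
  (− 3 ring H displaced by substituents)
  + Br → Br:1
  + CONH2 → C:1 H:2 O:1 N:1
  + Br → Br:1
Element totals:
  C: 6
  H: 4
  Br: 2
  N: 2
  O: 1
Molecular formula: C6H4Br2N2O.
  M = 6(12.011) + 4(1.008) + 2(79.904) + 2(14.007) + 15.999
    = 72.066 + 4.032 + 159.808 + 28.014 + 15.999 = 279.919

279.92 g/mol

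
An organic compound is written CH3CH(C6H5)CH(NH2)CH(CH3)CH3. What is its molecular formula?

Element totals:
  C: 12
  H: 19
  N: 1

C12H19N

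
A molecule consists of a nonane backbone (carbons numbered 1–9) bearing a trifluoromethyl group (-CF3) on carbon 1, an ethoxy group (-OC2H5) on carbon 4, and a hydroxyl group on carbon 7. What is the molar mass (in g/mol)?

256.31 g/mol

Atom tally by fragment:
  F3CCH2 → C:2 H:2 F:3
  CH2 → C:1 H:2
  CH2 → C:1 H:2
  CH(OC2H5) → C:3 H:6 O:1
  CH2 → C:1 H:2
  CH2 → C:1 H:2
  CH(OH) → C:1 H:2 O:1
  CH2 → C:1 H:2
  CH3 → C:1 H:3
Element totals:
  C: 12
  H: 23
  F: 3
  O: 2
Molecular formula: C12H23F3O2.
  M = 12(12.011) + 23(1.008) + 3(18.998) + 2(15.999)
    = 144.132 + 23.184 + 56.994 + 31.998 = 256.308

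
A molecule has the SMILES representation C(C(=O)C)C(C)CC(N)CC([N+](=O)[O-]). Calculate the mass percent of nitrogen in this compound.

13.85%

Atom tally by fragment:
  CH3COCH2 → C:3 H:5 O:1
  CH(CH3) → C:2 H:4
  CH2 → C:1 H:2
  CH(NH2) → C:1 H:3 N:1
  CH2 → C:1 H:2
  CH2NO2 → C:1 H:2 N:1 O:2
Element totals:
  C: 9
  H: 18
  N: 2
  O: 3
Molecular formula: C9H18N2O3.
Molar mass = 202.254 g/mol.
Mass from N: 2 × 14.007 = 28.014 g/mol.
%N = 28.014 / 202.254 × 100 = 13.85%.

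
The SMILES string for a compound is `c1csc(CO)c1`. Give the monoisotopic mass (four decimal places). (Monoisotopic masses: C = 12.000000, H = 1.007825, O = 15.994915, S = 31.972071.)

Atom tally by fragment:
  thiophene ring core → C:4 H:4 S:1
  (− 1 ring H displaced by substituents)
  + CH2OH → C:1 H:3 O:1
Element totals:
  C: 5
  H: 6
  O: 1
  S: 1
Molecular formula: C5H6OS.
  M = 5(12.0) + 6(1.007825) + 15.994915 + 31.972071
    = 60.000000 + 6.046950 + 15.994915 + 31.972071 = 114.013936

114.0139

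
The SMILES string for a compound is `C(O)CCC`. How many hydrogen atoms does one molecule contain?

10

Atom tally by fragment:
  HOCH2 → C:1 H:3 O:1
  CH2 → C:1 H:2
  CH2 → C:1 H:2
  CH3 → C:1 H:3
Element totals:
  C: 4
  H: 10
  O: 1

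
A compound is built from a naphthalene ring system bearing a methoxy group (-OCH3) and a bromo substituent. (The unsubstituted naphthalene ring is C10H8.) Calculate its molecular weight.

237.10 g/mol

Atom tally by fragment:
  naphthalene ring system core → C:10 H:8
  (− 2 ring H displaced by substituents)
  + OCH3 → C:1 H:3 O:1
  + Br → Br:1
Element totals:
  C: 11
  H: 9
  Br: 1
  O: 1
Molecular formula: C11H9BrO.
  M = 11(12.011) + 9(1.008) + 79.904 + 15.999
    = 132.121 + 9.072 + 79.904 + 15.999 = 237.096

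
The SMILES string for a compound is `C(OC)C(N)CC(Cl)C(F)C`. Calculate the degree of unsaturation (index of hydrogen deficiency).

0

Atom tally by fragment:
  CH3OCH2 → C:2 H:5 O:1
  CH(NH2) → C:1 H:3 N:1
  CH2 → C:1 H:2
  CH(Cl) → C:1 H:1 Cl:1
  CH(F) → C:1 H:1 F:1
  CH3 → C:1 H:3
Element totals:
  C: 7
  H: 15
  Cl: 1
  F: 1
  N: 1
  O: 1
Molecular formula: C7H15ClFNO.
DoU = (2C + 2 + N − H − X) / 2 = (2·7 + 2 + 1 − 15 − 2) / 2 = 0.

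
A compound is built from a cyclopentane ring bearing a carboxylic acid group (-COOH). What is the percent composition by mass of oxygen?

28.03%

Atom tally by fragment:
  cyclopentane ring core → C:5 H:10
  (− 1 ring H displaced by substituents)
  + COOH → C:1 H:1 O:2
Element totals:
  C: 6
  H: 10
  O: 2
Molecular formula: C6H10O2.
Molar mass = 114.144 g/mol.
Mass from O: 2 × 15.999 = 31.998 g/mol.
%O = 31.998 / 114.144 × 100 = 28.03%.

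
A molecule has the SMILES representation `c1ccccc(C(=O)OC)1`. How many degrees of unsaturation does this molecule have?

Atom tally by fragment:
  benzene ring core → C:6 H:6
  (− 1 ring H displaced by substituents)
  + COOCH3 → C:2 H:3 O:2
Element totals:
  C: 8
  H: 8
  O: 2
Molecular formula: C8H8O2.
DoU = (2C + 2 + N − H − X) / 2 = (2·8 + 2 + 0 − 8 − 0) / 2 = 5.

5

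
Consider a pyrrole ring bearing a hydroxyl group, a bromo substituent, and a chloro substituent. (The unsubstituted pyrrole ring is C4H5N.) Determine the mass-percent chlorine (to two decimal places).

18.05%

Atom tally by fragment:
  pyrrole ring core → C:4 H:5 N:1
  (− 3 ring H displaced by substituents)
  + OH → O:1 H:1
  + Br → Br:1
  + Cl → Cl:1
Element totals:
  C: 4
  H: 3
  Br: 1
  Cl: 1
  N: 1
  O: 1
Molecular formula: C4H3BrClNO.
Molar mass = 196.428 g/mol.
Mass from Cl: 1 × 35.45 = 35.450 g/mol.
%Cl = 35.450 / 196.428 × 100 = 18.05%.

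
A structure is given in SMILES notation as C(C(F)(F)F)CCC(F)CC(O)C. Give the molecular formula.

Atom tally by fragment:
  F3CCH2 → C:2 H:2 F:3
  CH2 → C:1 H:2
  CH2 → C:1 H:2
  CH(F) → C:1 H:1 F:1
  CH2 → C:1 H:2
  CH(OH) → C:1 H:2 O:1
  CH3 → C:1 H:3
Element totals:
  C: 8
  H: 14
  F: 4
  O: 1

C8H14F4O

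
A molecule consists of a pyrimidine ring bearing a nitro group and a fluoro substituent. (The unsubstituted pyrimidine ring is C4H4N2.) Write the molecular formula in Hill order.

Atom tally by fragment:
  pyrimidine ring core → C:4 H:4 N:2
  (− 2 ring H displaced by substituents)
  + NO2 → N:1 O:2
  + F → F:1
Element totals:
  C: 4
  H: 2
  F: 1
  N: 3
  O: 2

C4H2FN3O2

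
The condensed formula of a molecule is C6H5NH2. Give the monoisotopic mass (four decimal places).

93.0578

Element totals:
  C: 6
  H: 7
  N: 1
Molecular formula: C6H7N.
  M = 6(12.0) + 7(1.007825) + 14.003074
    = 72.000000 + 7.054775 + 14.003074 = 93.057849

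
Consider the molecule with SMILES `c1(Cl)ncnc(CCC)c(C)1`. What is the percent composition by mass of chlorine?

Atom tally by fragment:
  pyrimidine ring core → C:4 H:4 N:2
  (− 3 ring H displaced by substituents)
  + Cl → Cl:1
  + CH2CH2CH3 → C:3 H:7
  + CH3 → C:1 H:3
Element totals:
  C: 8
  H: 11
  Cl: 1
  N: 2
Molecular formula: C8H11ClN2.
Molar mass = 170.640 g/mol.
Mass from Cl: 1 × 35.45 = 35.450 g/mol.
%Cl = 35.450 / 170.640 × 100 = 20.77%.

20.77%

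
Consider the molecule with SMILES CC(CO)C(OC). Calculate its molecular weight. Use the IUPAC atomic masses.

104.15 g/mol

Atom tally by fragment:
  CH3 → C:1 H:3
  CH(CH2OH) → C:2 H:4 O:1
  CH2OCH3 → C:2 H:5 O:1
Element totals:
  C: 5
  H: 12
  O: 2
Molecular formula: C5H12O2.
  M = 5(12.011) + 12(1.008) + 2(15.999)
    = 60.055 + 12.096 + 31.998 = 104.149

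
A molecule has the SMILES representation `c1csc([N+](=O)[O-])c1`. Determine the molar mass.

129.13 g/mol

Atom tally by fragment:
  thiophene ring core → C:4 H:4 S:1
  (− 1 ring H displaced by substituents)
  + NO2 → N:1 O:2
Element totals:
  C: 4
  H: 3
  N: 1
  O: 2
  S: 1
Molecular formula: C4H3NO2S.
  M = 4(12.011) + 3(1.008) + 14.007 + 2(15.999) + 32.06
    = 48.044 + 3.024 + 14.007 + 31.998 + 32.060 = 129.133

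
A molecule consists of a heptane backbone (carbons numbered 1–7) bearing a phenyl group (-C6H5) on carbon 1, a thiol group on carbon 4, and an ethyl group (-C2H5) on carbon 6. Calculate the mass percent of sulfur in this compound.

Atom tally by fragment:
  C6H5CH2 → C:7 H:7
  CH2 → C:1 H:2
  CH2 → C:1 H:2
  CH(SH) → C:1 H:2 S:1
  CH2 → C:1 H:2
  CH(C2H5) → C:3 H:6
  CH3 → C:1 H:3
Element totals:
  C: 15
  H: 24
  S: 1
Molecular formula: C15H24S.
Molar mass = 236.417 g/mol.
Mass from S: 1 × 32.06 = 32.060 g/mol.
%S = 32.060 / 236.417 × 100 = 13.56%.

13.56%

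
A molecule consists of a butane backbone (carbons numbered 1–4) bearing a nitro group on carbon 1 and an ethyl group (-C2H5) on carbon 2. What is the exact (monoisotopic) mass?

131.0946

Atom tally by fragment:
  O2NCH2 → C:1 H:2 N:1 O:2
  CH(C2H5) → C:3 H:6
  CH2 → C:1 H:2
  CH3 → C:1 H:3
Element totals:
  C: 6
  H: 13
  N: 1
  O: 2
Molecular formula: C6H13NO2.
  M = 6(12.0) + 13(1.007825) + 14.003074 + 2(15.994915)
    = 72.000000 + 13.101725 + 14.003074 + 31.989830 = 131.094629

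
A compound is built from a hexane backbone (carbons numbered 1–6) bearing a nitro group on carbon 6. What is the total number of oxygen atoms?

Atom tally by fragment:
  CH3 → C:1 H:3
  CH2 → C:1 H:2
  CH2 → C:1 H:2
  CH2 → C:1 H:2
  CH2 → C:1 H:2
  CH2NO2 → C:1 H:2 N:1 O:2
Element totals:
  C: 6
  H: 13
  N: 1
  O: 2

2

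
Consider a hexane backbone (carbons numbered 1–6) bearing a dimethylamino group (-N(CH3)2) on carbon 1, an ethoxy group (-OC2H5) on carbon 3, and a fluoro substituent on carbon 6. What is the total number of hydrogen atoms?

Atom tally by fragment:
  (CH3)2NCH2 → C:3 H:8 N:1
  CH2 → C:1 H:2
  CH(OC2H5) → C:3 H:6 O:1
  CH2 → C:1 H:2
  CH2 → C:1 H:2
  CH2F → C:1 H:2 F:1
Element totals:
  C: 10
  H: 22
  F: 1
  N: 1
  O: 1

22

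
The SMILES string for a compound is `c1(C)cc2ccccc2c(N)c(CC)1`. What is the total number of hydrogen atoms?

15

Atom tally by fragment:
  naphthalene ring system core → C:10 H:8
  (− 3 ring H displaced by substituents)
  + CH3 → C:1 H:3
  + NH2 → N:1 H:2
  + C2H5 → C:2 H:5
Element totals:
  C: 13
  H: 15
  N: 1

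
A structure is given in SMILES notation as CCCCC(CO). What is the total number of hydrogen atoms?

14

Atom tally by fragment:
  CH3 → C:1 H:3
  CH2 → C:1 H:2
  CH2 → C:1 H:2
  CH2 → C:1 H:2
  CH2CH2OH → C:2 H:5 O:1
Element totals:
  C: 6
  H: 14
  O: 1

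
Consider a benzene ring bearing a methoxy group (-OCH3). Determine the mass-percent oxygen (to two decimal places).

Atom tally by fragment:
  benzene ring core → C:6 H:6
  (− 1 ring H displaced by substituents)
  + OCH3 → C:1 H:3 O:1
Element totals:
  C: 7
  H: 8
  O: 1
Molecular formula: C7H8O.
Molar mass = 108.140 g/mol.
Mass from O: 1 × 15.999 = 15.999 g/mol.
%O = 15.999 / 108.140 × 100 = 14.79%.

14.79%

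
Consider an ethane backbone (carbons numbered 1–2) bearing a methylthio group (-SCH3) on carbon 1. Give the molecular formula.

Atom tally by fragment:
  CH3SCH2 → C:2 H:5 S:1
  CH3 → C:1 H:3
Element totals:
  C: 3
  H: 8
  S: 1

C3H8S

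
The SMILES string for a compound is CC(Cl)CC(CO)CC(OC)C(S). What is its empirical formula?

Atom tally by fragment:
  CH3 → C:1 H:3
  CH(Cl) → C:1 H:1 Cl:1
  CH2 → C:1 H:2
  CH(CH2OH) → C:2 H:4 O:1
  CH2 → C:1 H:2
  CH(OCH3) → C:2 H:4 O:1
  CH2SH → C:1 H:3 S:1
Element totals:
  C: 9
  H: 19
  Cl: 1
  O: 2
  S: 1
Molecular formula: C9H19ClO2S.
gcd of subscripts (9, 1, 19, 2, 1) = 1, so the empirical formula equals the molecular formula.

C9H19ClO2S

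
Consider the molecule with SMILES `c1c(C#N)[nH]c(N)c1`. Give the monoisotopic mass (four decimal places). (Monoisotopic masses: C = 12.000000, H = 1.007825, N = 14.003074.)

Atom tally by fragment:
  pyrrole ring core → C:4 H:5 N:1
  (− 2 ring H displaced by substituents)
  + CN → C:1 N:1
  + NH2 → N:1 H:2
Element totals:
  C: 5
  H: 5
  N: 3
Molecular formula: C5H5N3.
  M = 5(12.0) + 5(1.007825) + 3(14.003074)
    = 60.000000 + 5.039125 + 42.009222 = 107.048347

107.0483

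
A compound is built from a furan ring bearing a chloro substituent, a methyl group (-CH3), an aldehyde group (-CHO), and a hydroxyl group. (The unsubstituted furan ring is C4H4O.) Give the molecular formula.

Atom tally by fragment:
  furan ring core → C:4 H:4 O:1
  (− 4 ring H displaced by substituents)
  + Cl → Cl:1
  + CH3 → C:1 H:3
  + CHO → C:1 H:1 O:1
  + OH → O:1 H:1
Element totals:
  C: 6
  H: 5
  Cl: 1
  O: 3

C6H5ClO3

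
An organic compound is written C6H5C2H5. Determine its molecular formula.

C8H10

Atom tally by fragment:
  benzene ring core → C:6 H:6
  (− 1 ring H displaced by substituents)
  + C2H5 → C:2 H:5
Element totals:
  C: 8
  H: 10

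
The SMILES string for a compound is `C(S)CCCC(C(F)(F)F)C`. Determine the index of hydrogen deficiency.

0

Atom tally by fragment:
  HSCH2 → C:1 H:3 S:1
  CH2 → C:1 H:2
  CH2 → C:1 H:2
  CH2 → C:1 H:2
  CH(CF3) → C:2 H:1 F:3
  CH3 → C:1 H:3
Element totals:
  C: 7
  H: 13
  F: 3
  S: 1
Molecular formula: C7H13F3S.
DoU = (2C + 2 + N − H − X) / 2 = (2·7 + 2 + 0 − 13 − 3) / 2 = 0.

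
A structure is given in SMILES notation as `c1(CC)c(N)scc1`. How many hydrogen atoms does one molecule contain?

9

Atom tally by fragment:
  thiophene ring core → C:4 H:4 S:1
  (− 2 ring H displaced by substituents)
  + C2H5 → C:2 H:5
  + NH2 → N:1 H:2
Element totals:
  C: 6
  H: 9
  N: 1
  S: 1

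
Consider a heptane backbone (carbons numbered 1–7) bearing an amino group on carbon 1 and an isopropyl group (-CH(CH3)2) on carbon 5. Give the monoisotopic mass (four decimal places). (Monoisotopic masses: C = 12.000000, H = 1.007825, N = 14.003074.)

157.1830

Atom tally by fragment:
  H2NCH2 → C:1 H:4 N:1
  CH2 → C:1 H:2
  CH2 → C:1 H:2
  CH2 → C:1 H:2
  CH(CH(CH3)2) → C:4 H:8
  CH2 → C:1 H:2
  CH3 → C:1 H:3
Element totals:
  C: 10
  H: 23
  N: 1
Molecular formula: C10H23N.
  M = 10(12.0) + 23(1.007825) + 14.003074
    = 120.000000 + 23.179975 + 14.003074 = 157.183049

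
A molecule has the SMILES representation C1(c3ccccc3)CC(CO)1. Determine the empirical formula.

C10H12O

Atom tally by fragment:
  cyclopropane ring core → C:3 H:6
  (− 2 ring H displaced by substituents)
  + C6H5 → C:6 H:5
  + CH2OH → C:1 H:3 O:1
Element totals:
  C: 10
  H: 12
  O: 1
Molecular formula: C10H12O.
gcd of subscripts (10, 12, 1) = 1, so the empirical formula equals the molecular formula.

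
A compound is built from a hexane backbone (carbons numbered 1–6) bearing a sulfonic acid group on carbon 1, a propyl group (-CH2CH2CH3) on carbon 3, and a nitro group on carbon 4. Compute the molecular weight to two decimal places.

253.31 g/mol

Atom tally by fragment:
  HO3SCH2 → C:1 H:3 S:1 O:3
  CH2 → C:1 H:2
  CH(CH2CH2CH3) → C:4 H:8
  CH(NO2) → C:1 H:1 N:1 O:2
  CH2 → C:1 H:2
  CH3 → C:1 H:3
Element totals:
  C: 9
  H: 19
  N: 1
  O: 5
  S: 1
Molecular formula: C9H19NO5S.
  M = 9(12.011) + 19(1.008) + 14.007 + 5(15.999) + 32.06
    = 108.099 + 19.152 + 14.007 + 79.995 + 32.060 = 253.313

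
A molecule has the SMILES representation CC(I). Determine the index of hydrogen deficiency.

Atom tally by fragment:
  CH3 → C:1 H:3
  CH2I → C:1 H:2 I:1
Element totals:
  C: 2
  H: 5
  I: 1
Molecular formula: C2H5I.
DoU = (2C + 2 + N − H − X) / 2 = (2·2 + 2 + 0 − 5 − 1) / 2 = 0.

0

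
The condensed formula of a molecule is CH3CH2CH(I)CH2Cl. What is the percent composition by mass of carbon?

21.99%

Atom tally by fragment:
  CH3 → C:1 H:3
  CH2 → C:1 H:2
  CH(I) → C:1 H:1 I:1
  CH2Cl → C:1 H:2 Cl:1
Element totals:
  C: 4
  H: 8
  Cl: 1
  I: 1
Molecular formula: C4H8ClI.
Molar mass = 218.462 g/mol.
Mass from C: 4 × 12.011 = 48.044 g/mol.
%C = 48.044 / 218.462 × 100 = 21.99%.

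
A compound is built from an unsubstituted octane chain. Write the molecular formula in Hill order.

Atom tally by fragment:
  CH3 → C:1 H:3
  CH2 → C:1 H:2
  CH2 → C:1 H:2
  CH2 → C:1 H:2
  CH2 → C:1 H:2
  CH2 → C:1 H:2
  CH2 → C:1 H:2
  CH3 → C:1 H:3
Element totals:
  C: 8
  H: 18

C8H18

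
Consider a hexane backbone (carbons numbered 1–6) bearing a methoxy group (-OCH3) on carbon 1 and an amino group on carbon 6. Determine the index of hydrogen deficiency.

Atom tally by fragment:
  CH3OCH2 → C:2 H:5 O:1
  CH2 → C:1 H:2
  CH2 → C:1 H:2
  CH2 → C:1 H:2
  CH2 → C:1 H:2
  CH2NH2 → C:1 H:4 N:1
Element totals:
  C: 7
  H: 17
  N: 1
  O: 1
Molecular formula: C7H17NO.
DoU = (2C + 2 + N − H − X) / 2 = (2·7 + 2 + 1 − 17 − 0) / 2 = 0.

0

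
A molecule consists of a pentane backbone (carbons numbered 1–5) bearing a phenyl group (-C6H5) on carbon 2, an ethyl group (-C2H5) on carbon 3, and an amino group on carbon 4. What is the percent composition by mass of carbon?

Atom tally by fragment:
  CH3 → C:1 H:3
  CH(C6H5) → C:7 H:6
  CH(C2H5) → C:3 H:6
  CH(NH2) → C:1 H:3 N:1
  CH3 → C:1 H:3
Element totals:
  C: 13
  H: 21
  N: 1
Molecular formula: C13H21N.
Molar mass = 191.318 g/mol.
Mass from C: 13 × 12.011 = 156.143 g/mol.
%C = 156.143 / 191.318 × 100 = 81.61%.

81.61%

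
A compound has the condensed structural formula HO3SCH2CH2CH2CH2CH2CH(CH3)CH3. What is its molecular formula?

Atom tally by fragment:
  HO3SCH2 → C:1 H:3 S:1 O:3
  CH2 → C:1 H:2
  CH2 → C:1 H:2
  CH2 → C:1 H:2
  CH2 → C:1 H:2
  CH(CH3) → C:2 H:4
  CH3 → C:1 H:3
Element totals:
  C: 8
  H: 18
  O: 3
  S: 1

C8H18O3S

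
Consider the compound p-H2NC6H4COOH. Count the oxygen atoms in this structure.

2

Element totals:
  C: 7
  H: 7
  N: 1
  O: 2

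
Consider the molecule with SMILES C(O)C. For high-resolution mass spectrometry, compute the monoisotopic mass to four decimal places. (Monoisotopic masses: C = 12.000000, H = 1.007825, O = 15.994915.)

Atom tally by fragment:
  HOCH2 → C:1 H:3 O:1
  CH3 → C:1 H:3
Element totals:
  C: 2
  H: 6
  O: 1
Molecular formula: C2H6O.
  M = 2(12.0) + 6(1.007825) + 15.994915
    = 24.000000 + 6.046950 + 15.994915 = 46.041865

46.0419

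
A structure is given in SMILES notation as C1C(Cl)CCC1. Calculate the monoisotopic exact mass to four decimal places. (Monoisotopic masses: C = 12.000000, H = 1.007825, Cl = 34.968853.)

104.0393

Atom tally by fragment:
  cyclopentane ring core → C:5 H:10
  (− 1 ring H displaced by substituents)
  + Cl → Cl:1
Element totals:
  C: 5
  H: 9
  Cl: 1
Molecular formula: C5H9Cl.
  M = 5(12.0) + 9(1.007825) + 34.968853
    = 60.000000 + 9.070425 + 34.968853 = 104.039278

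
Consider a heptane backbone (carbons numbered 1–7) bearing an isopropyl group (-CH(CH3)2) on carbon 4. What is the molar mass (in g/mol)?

142.29 g/mol

Atom tally by fragment:
  CH3 → C:1 H:3
  CH2 → C:1 H:2
  CH2 → C:1 H:2
  CH(CH(CH3)2) → C:4 H:8
  CH2 → C:1 H:2
  CH2 → C:1 H:2
  CH3 → C:1 H:3
Element totals:
  C: 10
  H: 22
Molecular formula: C10H22.
  M = 10(12.011) + 22(1.008)
    = 120.110 + 22.176 = 142.286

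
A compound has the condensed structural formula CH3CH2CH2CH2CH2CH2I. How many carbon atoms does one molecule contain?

Element totals:
  C: 6
  H: 13
  I: 1

6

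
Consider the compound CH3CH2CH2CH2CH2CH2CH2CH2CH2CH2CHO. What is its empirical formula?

Atom tally by fragment:
  CH3 → C:1 H:3
  CH2 → C:1 H:2
  CH2 → C:1 H:2
  CH2 → C:1 H:2
  CH2 → C:1 H:2
  CH2 → C:1 H:2
  CH2 → C:1 H:2
  CH2 → C:1 H:2
  CH2 → C:1 H:2
  CH2CHO → C:2 H:3 O:1
Element totals:
  C: 11
  H: 22
  O: 1
Molecular formula: C11H22O.
gcd of subscripts (11, 22, 1) = 1, so the empirical formula equals the molecular formula.

C11H22O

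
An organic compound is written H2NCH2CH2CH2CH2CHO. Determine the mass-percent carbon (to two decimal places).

Element totals:
  C: 5
  H: 11
  N: 1
  O: 1
Molecular formula: C5H11NO.
Molar mass = 101.149 g/mol.
Mass from C: 5 × 12.011 = 60.055 g/mol.
%C = 60.055 / 101.149 × 100 = 59.37%.

59.37%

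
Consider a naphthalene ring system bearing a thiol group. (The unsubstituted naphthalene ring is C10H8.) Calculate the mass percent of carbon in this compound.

74.96%

Atom tally by fragment:
  naphthalene ring system core → C:10 H:8
  (− 1 ring H displaced by substituents)
  + SH → S:1 H:1
Element totals:
  C: 10
  H: 8
  S: 1
Molecular formula: C10H8S.
Molar mass = 160.234 g/mol.
Mass from C: 10 × 12.011 = 120.110 g/mol.
%C = 120.110 / 160.234 × 100 = 74.96%.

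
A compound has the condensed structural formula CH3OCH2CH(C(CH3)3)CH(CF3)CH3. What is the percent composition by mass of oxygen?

Atom tally by fragment:
  CH3OCH2 → C:2 H:5 O:1
  CH(C(CH3)3) → C:5 H:10
  CH(CF3) → C:2 H:1 F:3
  CH3 → C:1 H:3
Element totals:
  C: 10
  H: 19
  F: 3
  O: 1
Molecular formula: C10H19F3O.
Molar mass = 212.255 g/mol.
Mass from O: 1 × 15.999 = 15.999 g/mol.
%O = 15.999 / 212.255 × 100 = 7.54%.

7.54%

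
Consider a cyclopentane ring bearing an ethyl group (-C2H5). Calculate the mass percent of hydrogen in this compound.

Atom tally by fragment:
  cyclopentane ring core → C:5 H:10
  (− 1 ring H displaced by substituents)
  + C2H5 → C:2 H:5
Element totals:
  C: 7
  H: 14
Molecular formula: C7H14.
Molar mass = 98.189 g/mol.
Mass from H: 14 × 1.008 = 14.112 g/mol.
%H = 14.112 / 98.189 × 100 = 14.37%.

14.37%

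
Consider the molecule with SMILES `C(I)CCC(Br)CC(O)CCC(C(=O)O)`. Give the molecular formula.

C10H18BrIO3

Atom tally by fragment:
  ICH2 → C:1 H:2 I:1
  CH2 → C:1 H:2
  CH2 → C:1 H:2
  CH(Br) → C:1 H:1 Br:1
  CH2 → C:1 H:2
  CH(OH) → C:1 H:2 O:1
  CH2 → C:1 H:2
  CH2 → C:1 H:2
  CH2COOH → C:2 H:3 O:2
Element totals:
  C: 10
  H: 18
  Br: 1
  I: 1
  O: 3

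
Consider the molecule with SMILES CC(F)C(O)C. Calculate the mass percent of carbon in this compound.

Atom tally by fragment:
  CH3 → C:1 H:3
  CH(F) → C:1 H:1 F:1
  CH(OH) → C:1 H:2 O:1
  CH3 → C:1 H:3
Element totals:
  C: 4
  H: 9
  F: 1
  O: 1
Molecular formula: C4H9FO.
Molar mass = 92.113 g/mol.
Mass from C: 4 × 12.011 = 48.044 g/mol.
%C = 48.044 / 92.113 × 100 = 52.16%.

52.16%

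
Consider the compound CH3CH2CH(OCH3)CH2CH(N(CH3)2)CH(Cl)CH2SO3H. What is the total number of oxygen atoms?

Element totals:
  C: 10
  H: 22
  Cl: 1
  N: 1
  O: 4
  S: 1

4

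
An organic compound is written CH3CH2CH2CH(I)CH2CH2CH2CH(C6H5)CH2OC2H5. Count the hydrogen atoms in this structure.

27

Atom tally by fragment:
  CH3 → C:1 H:3
  CH2 → C:1 H:2
  CH2 → C:1 H:2
  CH(I) → C:1 H:1 I:1
  CH2 → C:1 H:2
  CH2 → C:1 H:2
  CH2 → C:1 H:2
  CH(C6H5) → C:7 H:6
  CH2OC2H5 → C:3 H:7 O:1
Element totals:
  C: 17
  H: 27
  I: 1
  O: 1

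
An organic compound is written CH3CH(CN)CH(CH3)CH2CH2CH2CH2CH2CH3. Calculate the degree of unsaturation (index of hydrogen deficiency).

2

Element totals:
  C: 11
  H: 21
  N: 1
Molecular formula: C11H21N.
DoU = (2C + 2 + N − H − X) / 2 = (2·11 + 2 + 1 − 21 − 0) / 2 = 2.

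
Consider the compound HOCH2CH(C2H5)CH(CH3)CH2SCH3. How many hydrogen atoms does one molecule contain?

Atom tally by fragment:
  HOCH2 → C:1 H:3 O:1
  CH(C2H5) → C:3 H:6
  CH(CH3) → C:2 H:4
  CH2SCH3 → C:2 H:5 S:1
Element totals:
  C: 8
  H: 18
  O: 1
  S: 1

18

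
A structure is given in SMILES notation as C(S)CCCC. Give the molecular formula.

Atom tally by fragment:
  HSCH2 → C:1 H:3 S:1
  CH2 → C:1 H:2
  CH2 → C:1 H:2
  CH2 → C:1 H:2
  CH3 → C:1 H:3
Element totals:
  C: 5
  H: 12
  S: 1

C5H12S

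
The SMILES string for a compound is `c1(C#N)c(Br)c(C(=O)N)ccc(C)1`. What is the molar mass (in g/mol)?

239.07 g/mol

Atom tally by fragment:
  benzene ring core → C:6 H:6
  (− 4 ring H displaced by substituents)
  + CN → C:1 N:1
  + Br → Br:1
  + CONH2 → C:1 H:2 O:1 N:1
  + CH3 → C:1 H:3
Element totals:
  C: 9
  H: 7
  Br: 1
  N: 2
  O: 1
Molecular formula: C9H7BrN2O.
  M = 9(12.011) + 7(1.008) + 79.904 + 2(14.007) + 15.999
    = 108.099 + 7.056 + 79.904 + 28.014 + 15.999 = 239.072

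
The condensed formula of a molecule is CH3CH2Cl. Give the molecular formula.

C2H5Cl

Atom tally by fragment:
  CH3 → C:1 H:3
  CH2Cl → C:1 H:2 Cl:1
Element totals:
  C: 2
  H: 5
  Cl: 1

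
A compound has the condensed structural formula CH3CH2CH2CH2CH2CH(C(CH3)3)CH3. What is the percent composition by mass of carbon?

84.52%

Atom tally by fragment:
  CH3 → C:1 H:3
  CH2 → C:1 H:2
  CH2 → C:1 H:2
  CH2 → C:1 H:2
  CH2 → C:1 H:2
  CH(C(CH3)3) → C:5 H:10
  CH3 → C:1 H:3
Element totals:
  C: 11
  H: 24
Molecular formula: C11H24.
Molar mass = 156.313 g/mol.
Mass from C: 11 × 12.011 = 132.121 g/mol.
%C = 132.121 / 156.313 × 100 = 84.52%.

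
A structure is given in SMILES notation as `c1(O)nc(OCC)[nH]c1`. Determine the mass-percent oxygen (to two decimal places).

24.97%

Atom tally by fragment:
  imidazole ring core → C:3 H:4 N:2
  (− 2 ring H displaced by substituents)
  + OH → O:1 H:1
  + OC2H5 → C:2 H:5 O:1
Element totals:
  C: 5
  H: 8
  N: 2
  O: 2
Molecular formula: C5H8N2O2.
Molar mass = 128.131 g/mol.
Mass from O: 2 × 15.999 = 31.998 g/mol.
%O = 31.998 / 128.131 × 100 = 24.97%.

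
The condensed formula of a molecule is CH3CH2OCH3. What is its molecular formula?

C3H8O

Atom tally by fragment:
  CH3 → C:1 H:3
  CH2OCH3 → C:2 H:5 O:1
Element totals:
  C: 3
  H: 8
  O: 1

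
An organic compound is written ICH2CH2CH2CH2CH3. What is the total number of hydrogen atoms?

11

Atom tally by fragment:
  ICH2 → C:1 H:2 I:1
  CH2 → C:1 H:2
  CH2 → C:1 H:2
  CH2 → C:1 H:2
  CH3 → C:1 H:3
Element totals:
  C: 5
  H: 11
  I: 1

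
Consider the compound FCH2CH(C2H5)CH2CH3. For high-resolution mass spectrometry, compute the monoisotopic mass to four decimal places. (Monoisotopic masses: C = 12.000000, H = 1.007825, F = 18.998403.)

Element totals:
  C: 6
  H: 13
  F: 1
Molecular formula: C6H13F.
  M = 6(12.0) + 13(1.007825) + 18.998403
    = 72.000000 + 13.101725 + 18.998403 = 104.100128

104.1001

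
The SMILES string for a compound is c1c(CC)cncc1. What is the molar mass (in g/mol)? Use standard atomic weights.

Atom tally by fragment:
  pyridine ring core → C:5 H:5 N:1
  (− 1 ring H displaced by substituents)
  + C2H5 → C:2 H:5
Element totals:
  C: 7
  H: 9
  N: 1
Molecular formula: C7H9N.
  M = 7(12.011) + 9(1.008) + 14.007
    = 84.077 + 9.072 + 14.007 = 107.156

107.16 g/mol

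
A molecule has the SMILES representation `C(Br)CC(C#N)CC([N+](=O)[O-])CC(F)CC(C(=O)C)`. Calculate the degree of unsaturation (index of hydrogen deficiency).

Atom tally by fragment:
  BrCH2 → C:1 H:2 Br:1
  CH2 → C:1 H:2
  CH(CN) → C:2 H:1 N:1
  CH2 → C:1 H:2
  CH(NO2) → C:1 H:1 N:1 O:2
  CH2 → C:1 H:2
  CH(F) → C:1 H:1 F:1
  CH2 → C:1 H:2
  CH2COCH3 → C:3 H:5 O:1
Element totals:
  C: 12
  H: 18
  Br: 1
  F: 1
  N: 2
  O: 3
Molecular formula: C12H18BrFN2O3.
DoU = (2C + 2 + N − H − X) / 2 = (2·12 + 2 + 2 − 18 − 2) / 2 = 4.

4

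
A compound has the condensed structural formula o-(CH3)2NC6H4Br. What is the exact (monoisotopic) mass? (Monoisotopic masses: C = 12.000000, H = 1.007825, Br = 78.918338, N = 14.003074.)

Atom tally by fragment:
  benzene ring core → C:6 H:6
  (− 2 ring H displaced by substituents)
  + N(CH3)2 → N:1 C:2 H:6
  + Br → Br:1
Element totals:
  C: 8
  H: 10
  Br: 1
  N: 1
Molecular formula: C8H10BrN.
  M = 8(12.0) + 10(1.007825) + 78.918338 + 14.003074
    = 96.000000 + 10.078250 + 78.918338 + 14.003074 = 198.999662

198.9997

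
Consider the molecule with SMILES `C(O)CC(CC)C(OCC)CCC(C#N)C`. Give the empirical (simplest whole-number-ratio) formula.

C13H25NO2

Atom tally by fragment:
  HOCH2 → C:1 H:3 O:1
  CH2 → C:1 H:2
  CH(C2H5) → C:3 H:6
  CH(OC2H5) → C:3 H:6 O:1
  CH2 → C:1 H:2
  CH2 → C:1 H:2
  CH(CN) → C:2 H:1 N:1
  CH3 → C:1 H:3
Element totals:
  C: 13
  H: 25
  N: 1
  O: 2
Molecular formula: C13H25NO2.
gcd of subscripts (13, 25, 1, 2) = 1, so the empirical formula equals the molecular formula.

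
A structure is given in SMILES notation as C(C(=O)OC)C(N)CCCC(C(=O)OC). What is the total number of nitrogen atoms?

Atom tally by fragment:
  CH3OOCCH2 → C:3 H:5 O:2
  CH(NH2) → C:1 H:3 N:1
  CH2 → C:1 H:2
  CH2 → C:1 H:2
  CH2 → C:1 H:2
  CH2COOCH3 → C:3 H:5 O:2
Element totals:
  C: 10
  H: 19
  N: 1
  O: 4

1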